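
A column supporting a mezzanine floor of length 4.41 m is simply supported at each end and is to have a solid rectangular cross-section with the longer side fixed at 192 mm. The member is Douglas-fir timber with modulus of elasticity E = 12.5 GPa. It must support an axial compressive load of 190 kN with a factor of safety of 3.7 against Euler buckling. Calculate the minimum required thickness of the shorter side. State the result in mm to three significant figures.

Required P_cr = n·P = 3.7 × 190 = 703.0 kN
L_e = K·L = 1 × 4.41 = 4.410 m
Required I = P_cr·L_e²/(π²E) = 7.030×10^5 × 4.410² / (π² × 1.25×10^10) = 1.108×10^-4 m⁴
I_req = 1.108×10^8 mm⁴
Rectangle, weak axis: I_min = h·b³/12 with h = 192 mm fixed  ⇒  b = (12I/h)^(1/3) = 191 mm

b ≈ 191 mm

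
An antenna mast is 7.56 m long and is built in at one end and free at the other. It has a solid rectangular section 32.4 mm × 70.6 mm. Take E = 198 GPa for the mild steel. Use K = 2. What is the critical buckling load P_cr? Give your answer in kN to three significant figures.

Buckling occurs about the weak axis: I_min = h·b³/12 with b = 32.4 mm (the shorter side).
I_min = 70.6×32.4³/12 = 2.001×10^5 mm⁴
I = 2.001×10^5 mm⁴ = 2.001×10^-7 m⁴
Effective length L_e = K·L = 2 × 7.56 = 15.12 m
P_cr = π²EI / L_e² = π² × 198×10⁹ × 2.001×10^-7 / 15.12² = 1.710×10^3 N

P_cr ≈ 1.71 kN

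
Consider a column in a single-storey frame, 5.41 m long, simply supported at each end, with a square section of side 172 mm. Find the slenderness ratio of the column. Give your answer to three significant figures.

I = a⁴/12 = 172⁴/12 = 7.293×10^7 mm⁴
A = 2.958×10^4 mm²;  r_min = √(I/A) = √(7.293×10^7/2.958×10^4) = 49.65 mm
L_e = K·L = 1 × 5.41 m = 5.410 m = 5410.0 mm
λ = L_e / r_min = 5410.0 / 49.65 = 109

λ ≈ 109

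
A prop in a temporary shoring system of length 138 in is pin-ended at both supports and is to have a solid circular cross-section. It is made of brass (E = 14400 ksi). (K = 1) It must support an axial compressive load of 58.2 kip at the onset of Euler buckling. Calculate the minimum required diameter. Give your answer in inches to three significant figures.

d ≈ 3.55 in

L_e = K·L = 1 × 138 = 138.0 in
Required I = P_cr·L_e²/(π²E) = 5.820×10^4 × 138.0² / (π² × 1.44×10^7) = 7.799 in⁴
Solid circle: I = πd⁴/64  ⇒  d = (64I/π)^(1/4) = (64×7.799/π)^(1/4) = 3.55 in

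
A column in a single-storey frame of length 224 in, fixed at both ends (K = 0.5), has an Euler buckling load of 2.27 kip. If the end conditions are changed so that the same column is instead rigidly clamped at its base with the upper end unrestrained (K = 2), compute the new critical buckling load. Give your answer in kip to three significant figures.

P_cr ≈ 0.142 kip

P_cr ∝ 1/K², so P_cr,new = P_cr,old × (K_old/K_new)² = 2.27 × (0.5/2)²
= 2.27 × 0.06250 = 0.142 kip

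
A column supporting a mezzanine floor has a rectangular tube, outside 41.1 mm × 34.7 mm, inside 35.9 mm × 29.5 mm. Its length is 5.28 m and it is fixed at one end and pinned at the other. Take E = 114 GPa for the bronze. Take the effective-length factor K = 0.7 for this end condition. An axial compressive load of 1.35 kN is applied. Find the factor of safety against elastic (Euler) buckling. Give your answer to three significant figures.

n ≈ 4.05

Weak-axis I_min = (h_o·b_o³ − h_i·b_i³)/12 with b_o = 34.7, b_i = 29.50 mm (shorter outer/inner sides).
I_min = (41.1×34.7³ − 35.90×29.50³)/12 = 6.630×10^4 mm⁴
I = 6.630×10^4 mm⁴ = 6.630×10^-8 m⁴
Effective length L_e = K·L = 0.7 × 5.28 = 3.696 m
P_cr = π²EI / L_e² = π² × 114×10⁹ × 6.630×10^-8 / 3.696² = 5.461×10^3 N
Factor of safety n = P_cr / P = 5.4608 / 1.35 = 4.05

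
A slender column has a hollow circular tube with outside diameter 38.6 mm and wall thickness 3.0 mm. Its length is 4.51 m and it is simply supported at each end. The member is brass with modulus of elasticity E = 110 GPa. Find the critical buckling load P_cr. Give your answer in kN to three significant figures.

Inner diameter d_i = 38.6 − 2×3.0 = 32.60 mm
I = π(d_o⁴ − d_i⁴)/64 = π(38.6⁴ − 32.60⁴)/64 = 5.353×10^4 mm⁴
I = 5.353×10^4 mm⁴ = 5.353×10^-8 m⁴
Effective length L_e = K·L = 1 × 4.51 = 4.510 m
P_cr = π²EI / L_e² = π² × 110×10⁹ × 5.353×10^-8 / 4.510² = 2.857×10^3 N

P_cr ≈ 2.86 kN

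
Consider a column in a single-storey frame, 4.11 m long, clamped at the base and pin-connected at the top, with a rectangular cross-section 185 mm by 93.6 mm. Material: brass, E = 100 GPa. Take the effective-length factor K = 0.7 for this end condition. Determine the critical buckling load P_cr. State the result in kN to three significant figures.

P_cr ≈ 1510 kN

Buckling occurs about the weak axis: I_min = h·b³/12 with b = 93.6 mm (the shorter side).
I_min = 185×93.6³/12 = 1.264×10^7 mm⁴
I = 1.264×10^7 mm⁴ = 1.264×10^-5 m⁴
Effective length L_e = K·L = 0.7 × 4.11 = 2.877 m
P_cr = π²EI / L_e² = π² × 100×10⁹ × 1.264×10^-5 / 2.877² = 1.507×10^6 N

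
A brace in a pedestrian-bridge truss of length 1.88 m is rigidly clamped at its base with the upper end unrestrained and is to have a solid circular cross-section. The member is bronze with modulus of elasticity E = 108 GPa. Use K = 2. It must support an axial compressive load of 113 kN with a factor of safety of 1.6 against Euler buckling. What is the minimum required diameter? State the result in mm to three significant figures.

Required P_cr = n·P = 1.6 × 113 = 180.8 kN
L_e = K·L = 2 × 1.88 = 3.760 m
Required I = P_cr·L_e²/(π²E) = 1.808×10^5 × 3.760² / (π² × 1.08×10^11) = 2.398×10^-6 m⁴
I_req = 2.398×10^6 mm⁴
Solid circle: I = πd⁴/64  ⇒  d = (64I/π)^(1/4) = (64×2.398×10^6/π)^(1/4) = 83.6 mm

d ≈ 83.6 mm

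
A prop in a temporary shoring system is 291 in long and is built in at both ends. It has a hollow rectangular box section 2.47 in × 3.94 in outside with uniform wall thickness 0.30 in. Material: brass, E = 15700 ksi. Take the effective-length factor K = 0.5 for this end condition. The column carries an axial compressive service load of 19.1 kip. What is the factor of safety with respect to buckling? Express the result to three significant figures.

Inner dimensions: h_i = 3.94 − 2×0.30 = 3.340 in, b_i = 2.47 − 2×0.30 = 1.870 in
Weak-axis I_min = (h_o·b_o³ − h_i·b_i³)/12 with b_o = 2.47, b_i = 1.870 in (shorter outer/inner sides).
I_min = (3.94×2.47³ − 3.340×1.870³)/12 = 3.128 in⁴
Effective length L_e = K·L = 0.5 × 291 = 145.5 in
P_cr = π²EI / L_e² = π² × 15700×10³ × 3.128 / 145.5² = 2.289×10^4 lb
Factor of safety n = P_cr / P = 22.892 / 19.1 = 1.20

n ≈ 1.20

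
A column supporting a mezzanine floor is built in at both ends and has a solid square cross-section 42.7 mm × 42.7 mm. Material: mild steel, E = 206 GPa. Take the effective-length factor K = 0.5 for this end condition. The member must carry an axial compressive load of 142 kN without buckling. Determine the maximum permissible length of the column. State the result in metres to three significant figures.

I = a⁴/12 = 42.7⁴/12 = 2.770×10^5 mm⁴
I = 2.770×10^-7 m⁴
At the buckling limit P_cr = P = 1.420×10^5 N
From P_cr = π²EI/(K·L)²:  L = (1/K)·√(π²EI/P_cr) = (1/0.5)·√(π²×2.06×10^11×2.770×10^-7/1.420×10^5)
L = 3.98 m

L_max ≈ 3.98 m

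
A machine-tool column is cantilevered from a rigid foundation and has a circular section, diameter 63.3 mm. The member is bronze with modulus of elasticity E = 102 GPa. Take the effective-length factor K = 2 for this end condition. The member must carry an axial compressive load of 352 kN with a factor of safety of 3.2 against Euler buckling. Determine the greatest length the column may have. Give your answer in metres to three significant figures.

L_max ≈ 0.420 m

I = πd⁴/64 = π×63.3⁴/64 = 7.881×10^5 mm⁴
I = 7.881×10^-7 m⁴
Required critical load P_cr = n·P = 3.2 × 352 = 1126 kN = 1.126×10^6 N
From P_cr = π²EI/(K·L)²:  L = (1/K)·√(π²EI/P_cr) = (1/2)·√(π²×1.02×10^11×7.881×10^-7/1.126×10^6)
L = 0.420 m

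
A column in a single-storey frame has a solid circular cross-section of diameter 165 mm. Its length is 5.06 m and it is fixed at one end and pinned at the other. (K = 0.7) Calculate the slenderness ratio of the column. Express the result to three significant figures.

For a solid circle r = d/4 = 165/4 = 41.25 mm
L_e = K·L = 0.7 × 5.06 m = 3.542 m = 3542.0 mm
λ = L_e / r_min = 3542.0 / 41.25 = 85.9

λ ≈ 85.9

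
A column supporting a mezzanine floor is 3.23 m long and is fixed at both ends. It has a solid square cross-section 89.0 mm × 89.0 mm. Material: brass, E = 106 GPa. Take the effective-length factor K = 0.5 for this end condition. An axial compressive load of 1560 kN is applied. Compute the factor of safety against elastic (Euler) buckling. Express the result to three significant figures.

I = a⁴/12 = 89.0⁴/12 = 5.229×10^6 mm⁴
I = 5.229×10^6 mm⁴ = 5.229×10^-6 m⁴
Effective length L_e = K·L = 0.5 × 3.23 = 1.615 m
P_cr = π²EI / L_e² = π² × 106×10⁹ × 5.229×10^-6 / 1.615² = 2.097×10^6 N
Factor of safety n = P_cr / P = 2097.2 / 1560 = 1.34

n ≈ 1.34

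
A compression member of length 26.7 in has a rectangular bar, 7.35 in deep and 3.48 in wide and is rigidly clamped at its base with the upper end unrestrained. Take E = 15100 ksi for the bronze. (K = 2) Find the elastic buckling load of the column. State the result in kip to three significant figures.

Buckling occurs about the weak axis: I_min = h·b³/12 with b = 3.48 in (the shorter side).
I_min = 7.35×3.48³/12 = 25.81 in⁴
Effective length L_e = K·L = 2 × 26.7 = 53.40 in
P_cr = π²EI / L_e² = π² × 15100×10³ × 25.81 / 53.40² = 1.349×10^6 lb

P_cr ≈ 1350 kip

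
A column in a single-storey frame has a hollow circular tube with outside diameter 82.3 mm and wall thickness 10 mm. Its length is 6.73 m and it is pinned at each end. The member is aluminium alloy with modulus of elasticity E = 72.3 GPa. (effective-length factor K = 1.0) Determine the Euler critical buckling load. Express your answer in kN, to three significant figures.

Inner diameter d_i = 82.3 − 2×10 = 62.30 mm
I = π(d_o⁴ − d_i⁴)/64 = π(82.3⁴ − 62.30⁴)/64 = 1.513×10^6 mm⁴
I = 1.513×10^6 mm⁴ = 1.513×10^-6 m⁴
Effective length L_e = K·L = 1 × 6.73 = 6.730 m
P_cr = π²EI / L_e² = π² × 72.3×10⁹ × 1.513×10^-6 / 6.730² = 2.383×10^4 N

P_cr ≈ 23.8 kN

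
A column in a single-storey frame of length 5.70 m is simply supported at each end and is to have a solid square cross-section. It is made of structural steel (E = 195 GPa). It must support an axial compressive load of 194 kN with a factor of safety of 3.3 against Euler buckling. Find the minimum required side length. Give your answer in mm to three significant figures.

Required P_cr = n·P = 3.3 × 194 = 640.2 kN
L_e = K·L = 1 × 5.70 = 5.700 m
Required I = P_cr·L_e²/(π²E) = 6.402×10^5 × 5.700² / (π² × 1.95×10^11) = 1.081×10^-5 m⁴
I_req = 1.081×10^7 mm⁴
Solid square: I = a⁴/12  ⇒  a = (12I)^(1/4) = (12×1.081×10^7)^(1/4) = 107 mm

a ≈ 107 mm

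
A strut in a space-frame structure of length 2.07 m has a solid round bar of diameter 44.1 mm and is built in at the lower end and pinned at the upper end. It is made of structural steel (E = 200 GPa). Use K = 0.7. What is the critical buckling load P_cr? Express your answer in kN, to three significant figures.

P_cr ≈ 175 kN

I = πd⁴/64 = π×44.1⁴/64 = 1.857×10^5 mm⁴
I = 1.857×10^5 mm⁴ = 1.857×10^-7 m⁴
Effective length L_e = K·L = 0.7 × 2.07 = 1.449 m
P_cr = π²EI / L_e² = π² × 200×10⁹ × 1.857×10^-7 / 1.449² = 1.745×10^5 N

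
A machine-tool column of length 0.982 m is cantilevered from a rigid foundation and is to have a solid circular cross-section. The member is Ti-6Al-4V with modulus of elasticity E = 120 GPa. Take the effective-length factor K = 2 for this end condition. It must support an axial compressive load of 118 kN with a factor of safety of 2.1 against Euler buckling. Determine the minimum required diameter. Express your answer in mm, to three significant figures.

d ≈ 63.7 mm

Required P_cr = n·P = 2.1 × 118 = 247.8 kN
L_e = K·L = 2 × 0.982 = 1.964 m
Required I = P_cr·L_e²/(π²E) = 2.478×10^5 × 1.964² / (π² × 1.20×10^11) = 8.071×10^-7 m⁴
I_req = 8.071×10^5 mm⁴
Solid circle: I = πd⁴/64  ⇒  d = (64I/π)^(1/4) = (64×8.071×10^5/π)^(1/4) = 63.7 mm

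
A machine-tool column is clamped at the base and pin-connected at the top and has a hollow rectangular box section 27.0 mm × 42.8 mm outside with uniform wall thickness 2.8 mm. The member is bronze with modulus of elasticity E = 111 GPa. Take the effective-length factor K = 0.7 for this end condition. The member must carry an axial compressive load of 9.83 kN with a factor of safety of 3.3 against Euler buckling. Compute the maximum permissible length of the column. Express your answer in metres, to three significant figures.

Inner dimensions: h_i = 42.8 − 2×2.8 = 37.20 mm, b_i = 27.0 − 2×2.8 = 21.40 mm
Weak-axis I_min = (h_o·b_o³ − h_i·b_i³)/12 with b_o = 27.0, b_i = 21.40 mm (shorter outer/inner sides).
I_min = (42.8×27.0³ − 37.20×21.40³)/12 = 3.982×10^4 mm⁴
I = 3.982×10^-8 m⁴
Required critical load P_cr = n·P = 3.3 × 9.83 = 32.44 kN = 3.244×10^4 N
From P_cr = π²EI/(K·L)²:  L = (1/K)·√(π²EI/P_cr) = (1/0.7)·√(π²×1.11×10^11×3.982×10^-8/3.244×10^4)
L = 1.66 m

L_max ≈ 1.66 m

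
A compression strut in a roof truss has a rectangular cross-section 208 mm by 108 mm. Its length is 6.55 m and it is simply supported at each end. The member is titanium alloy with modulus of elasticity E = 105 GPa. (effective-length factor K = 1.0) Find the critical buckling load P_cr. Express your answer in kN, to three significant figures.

Buckling occurs about the weak axis: I_min = h·b³/12 with b = 108 mm (the shorter side).
I_min = 208×108³/12 = 2.184×10^7 mm⁴
I = 2.184×10^7 mm⁴ = 2.184×10^-5 m⁴
Effective length L_e = K·L = 1 × 6.55 = 6.550 m
P_cr = π²EI / L_e² = π² × 105×10⁹ × 2.184×10^-5 / 6.550² = 5.274×10^5 N

P_cr ≈ 527 kN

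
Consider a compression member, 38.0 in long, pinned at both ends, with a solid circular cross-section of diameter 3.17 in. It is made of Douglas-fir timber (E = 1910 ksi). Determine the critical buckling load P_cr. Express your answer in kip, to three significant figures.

I = πd⁴/64 = π×3.17⁴/64 = 4.957 in⁴
Effective length L_e = K·L = 1 × 38.0 = 38.00 in
P_cr = π²EI / L_e² = π² × 1910×10³ × 4.957 / 38.00² = 6.471×10^4 lb

P_cr ≈ 64.7 kip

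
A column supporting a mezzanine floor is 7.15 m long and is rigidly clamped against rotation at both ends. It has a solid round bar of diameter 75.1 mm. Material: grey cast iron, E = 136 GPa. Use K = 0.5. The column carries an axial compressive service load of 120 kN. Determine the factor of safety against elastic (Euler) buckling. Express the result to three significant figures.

I = πd⁴/64 = π×75.1⁴/64 = 1.561×10^6 mm⁴
I = 1.561×10^6 mm⁴ = 1.561×10^-6 m⁴
Effective length L_e = K·L = 0.5 × 7.15 = 3.575 m
P_cr = π²EI / L_e² = π² × 136×10⁹ × 1.561×10^-6 / 3.575² = 1.640×10^5 N
Factor of safety n = P_cr / P = 163.99 / 120 = 1.37

n ≈ 1.37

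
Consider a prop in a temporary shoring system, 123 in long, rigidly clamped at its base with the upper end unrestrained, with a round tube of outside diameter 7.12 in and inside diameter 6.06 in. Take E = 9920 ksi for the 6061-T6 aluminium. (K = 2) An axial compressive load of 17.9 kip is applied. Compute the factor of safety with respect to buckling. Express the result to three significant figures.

d_o = 7.12 in, d_i = 6.06 in
I = π(d_o⁴ − d_i⁴)/64 = π(7.12⁴ − 6.060⁴)/64 = 59.95 in⁴
Effective length L_e = K·L = 2 × 123 = 246.0 in
P_cr = π²EI / L_e² = π² × 9920×10³ × 59.95 / 246.0² = 9.699×10^4 lb
Factor of safety n = P_cr / P = 96.991 / 17.9 = 5.42

n ≈ 5.42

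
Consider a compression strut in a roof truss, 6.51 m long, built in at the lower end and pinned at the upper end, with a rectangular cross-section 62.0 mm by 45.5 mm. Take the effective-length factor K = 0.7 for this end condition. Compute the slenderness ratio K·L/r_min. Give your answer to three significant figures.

For a rectangle r_min = b/√12 = 45.5/√12 = 13.13 mm
L_e = K·L = 0.7 × 6.51 m = 4.557 m = 4557.0 mm
λ = L_e / r_min = 4557.0 / 13.13 = 347

λ ≈ 347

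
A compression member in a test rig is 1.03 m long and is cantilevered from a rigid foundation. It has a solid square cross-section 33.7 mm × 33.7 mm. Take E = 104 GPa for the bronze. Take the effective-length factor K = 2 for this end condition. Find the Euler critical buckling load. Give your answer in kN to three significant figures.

P_cr ≈ 26.0 kN

I = a⁴/12 = 33.7⁴/12 = 1.075×10^5 mm⁴
I = 1.075×10^5 mm⁴ = 1.075×10^-7 m⁴
Effective length L_e = K·L = 2 × 1.03 = 2.060 m
P_cr = π²EI / L_e² = π² × 104×10⁹ × 1.075×10^-7 / 2.060² = 2.600×10^4 N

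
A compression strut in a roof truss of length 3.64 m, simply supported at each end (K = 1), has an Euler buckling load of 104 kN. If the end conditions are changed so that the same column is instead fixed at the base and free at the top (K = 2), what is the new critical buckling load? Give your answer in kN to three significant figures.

P_cr ≈ 26.0 kN

P_cr ∝ 1/K², so P_cr,new = P_cr,old × (K_old/K_new)² = 104 × (1/2)²
= 104 × 0.2500 = 26.0 kN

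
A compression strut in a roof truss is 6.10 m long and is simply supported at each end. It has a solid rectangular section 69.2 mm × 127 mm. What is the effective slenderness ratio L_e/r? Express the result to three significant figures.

For a rectangle r_min = b/√12 = 69.2/√12 = 19.98 mm
L_e = K·L = 1 × 6.10 m = 6.100 m = 6100.0 mm
λ = L_e / r_min = 6100.0 / 19.98 = 305

λ ≈ 305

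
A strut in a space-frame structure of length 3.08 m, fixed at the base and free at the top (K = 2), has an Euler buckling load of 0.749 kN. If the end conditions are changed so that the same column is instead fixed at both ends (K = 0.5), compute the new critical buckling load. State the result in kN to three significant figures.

P_cr ≈ 12.0 kN

P_cr ∝ 1/K², so P_cr,new = P_cr,old × (K_old/K_new)² = 0.749 × (2/0.5)²
= 0.749 × 16.00 = 12.0 kN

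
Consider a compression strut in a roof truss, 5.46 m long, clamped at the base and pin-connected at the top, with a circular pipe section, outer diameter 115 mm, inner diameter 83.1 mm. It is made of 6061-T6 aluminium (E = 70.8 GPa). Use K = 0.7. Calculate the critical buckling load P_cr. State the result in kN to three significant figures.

d_o = 115 mm, d_i = 83.1 mm
I = π(d_o⁴ − d_i⁴)/64 = π(115⁴ − 83.10⁴)/64 = 6.245×10^6 mm⁴
I = 6.245×10^6 mm⁴ = 6.245×10^-6 m⁴
Effective length L_e = K·L = 0.7 × 5.46 = 3.822 m
P_cr = π²EI / L_e² = π² × 70.8×10⁹ × 6.245×10^-6 / 3.822² = 2.987×10^5 N

P_cr ≈ 299 kN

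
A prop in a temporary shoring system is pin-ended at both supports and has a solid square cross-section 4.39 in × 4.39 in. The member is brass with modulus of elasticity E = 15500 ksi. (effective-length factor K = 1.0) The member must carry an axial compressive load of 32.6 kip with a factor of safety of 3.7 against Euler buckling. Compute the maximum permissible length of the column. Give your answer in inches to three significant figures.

I = a⁴/12 = 4.39⁴/12 = 30.95 in⁴
Required critical load P_cr = n·P = 3.7 × 32.6 = 120.6 kip = 1.206×10^5 lb
From P_cr = π²EI/(K·L)²:  L = (1/K)·√(π²EI/P_cr) = (1/1)·√(π²×1.55×10^7×30.95/1.206×10^5)
L = 198 in

L_max ≈ 198 in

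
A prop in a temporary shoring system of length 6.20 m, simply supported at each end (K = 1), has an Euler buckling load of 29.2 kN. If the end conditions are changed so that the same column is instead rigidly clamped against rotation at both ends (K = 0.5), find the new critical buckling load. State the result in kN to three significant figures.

P_cr ≈ 117 kN

P_cr ∝ 1/K², so P_cr,new = P_cr,old × (K_old/K_new)² = 29.2 × (1/0.5)²
= 29.2 × 4.000 = 117 kN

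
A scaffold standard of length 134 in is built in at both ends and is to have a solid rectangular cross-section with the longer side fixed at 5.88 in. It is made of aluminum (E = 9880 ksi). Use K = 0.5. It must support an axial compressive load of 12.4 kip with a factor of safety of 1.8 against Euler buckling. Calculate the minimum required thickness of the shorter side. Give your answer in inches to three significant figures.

Required P_cr = n·P = 1.8 × 12.4 = 22.32 kip
L_e = K·L = 0.5 × 134 = 67.00 in
Required I = P_cr·L_e²/(π²E) = 2.232×10^4 × 67.00² / (π² × 9.88×10^6) = 1.028 in⁴
Rectangle, weak axis: I_min = h·b³/12 with h = 5.88 in fixed  ⇒  b = (12I/h)^(1/3) = 1.28 in

b ≈ 1.28 in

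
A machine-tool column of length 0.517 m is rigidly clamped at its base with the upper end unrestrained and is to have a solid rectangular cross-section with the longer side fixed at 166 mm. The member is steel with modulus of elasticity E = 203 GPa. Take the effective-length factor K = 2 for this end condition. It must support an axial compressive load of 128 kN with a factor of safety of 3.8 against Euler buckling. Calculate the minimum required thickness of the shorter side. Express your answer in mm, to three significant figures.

b ≈ 26.6 mm

Required P_cr = n·P = 3.8 × 128 = 486.4 kN
L_e = K·L = 2 × 0.517 = 1.034 m
Required I = P_cr·L_e²/(π²E) = 4.864×10^5 × 1.034² / (π² × 2.03×10^11) = 2.596×10^-7 m⁴
I_req = 2.596×10^5 mm⁴
Rectangle, weak axis: I_min = h·b³/12 with h = 166 mm fixed  ⇒  b = (12I/h)^(1/3) = 26.6 mm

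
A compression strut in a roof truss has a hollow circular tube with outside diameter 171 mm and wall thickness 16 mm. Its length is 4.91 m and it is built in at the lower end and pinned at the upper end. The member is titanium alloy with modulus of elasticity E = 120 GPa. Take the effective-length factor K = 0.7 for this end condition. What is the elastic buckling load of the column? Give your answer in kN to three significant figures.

P_cr ≈ 2370 kN

Inner diameter d_i = 171 − 2×16 = 139.0 mm
I = π(d_o⁴ − d_i⁴)/64 = π(171⁴ − 139.0⁴)/64 = 2.365×10^7 mm⁴
I = 2.365×10^7 mm⁴ = 2.365×10^-5 m⁴
Effective length L_e = K·L = 0.7 × 4.91 = 3.437 m
P_cr = π²EI / L_e² = π² × 120×10⁹ × 2.365×10^-5 / 3.437² = 2.371×10^6 N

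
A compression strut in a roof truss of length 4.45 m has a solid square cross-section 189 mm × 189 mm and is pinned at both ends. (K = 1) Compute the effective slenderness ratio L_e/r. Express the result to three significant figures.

For a square r = a/√12 = 189/√12 = 54.56 mm
L_e = K·L = 1 × 4.45 m = 4.450 m = 4450.0 mm
λ = L_e / r_min = 4450.0 / 54.56 = 81.6

λ ≈ 81.6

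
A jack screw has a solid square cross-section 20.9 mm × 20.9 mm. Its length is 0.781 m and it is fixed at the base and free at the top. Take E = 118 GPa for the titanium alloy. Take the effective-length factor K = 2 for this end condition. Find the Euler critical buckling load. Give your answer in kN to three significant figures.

I = a⁴/12 = 20.9⁴/12 = 1.590×10^4 mm⁴
I = 1.590×10^4 mm⁴ = 1.590×10^-8 m⁴
Effective length L_e = K·L = 2 × 0.781 = 1.562 m
P_cr = π²EI / L_e² = π² × 118×10⁹ × 1.590×10^-8 / 1.562² = 7.590×10^3 N

P_cr ≈ 7.59 kN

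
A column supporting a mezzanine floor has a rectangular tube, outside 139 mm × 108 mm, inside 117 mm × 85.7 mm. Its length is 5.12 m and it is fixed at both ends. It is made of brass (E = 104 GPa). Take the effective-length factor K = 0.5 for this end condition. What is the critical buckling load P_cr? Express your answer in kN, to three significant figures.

Weak-axis I_min = (h_o·b_o³ − h_i·b_i³)/12 with b_o = 108, b_i = 85.70 mm (shorter outer/inner sides).
I_min = (139×108³ − 117.0×85.70³)/12 = 8.455×10^6 mm⁴
I = 8.455×10^6 mm⁴ = 8.455×10^-6 m⁴
Effective length L_e = K·L = 0.5 × 5.12 = 2.560 m
P_cr = π²EI / L_e² = π² × 104×10⁹ × 8.455×10^-6 / 2.560² = 1.324×10^6 N

P_cr ≈ 1320 kN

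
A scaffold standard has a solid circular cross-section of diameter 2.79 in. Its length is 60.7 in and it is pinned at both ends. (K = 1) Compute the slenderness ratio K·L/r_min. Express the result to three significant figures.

For a solid circle r = d/4 = 2.79/4 = 0.6975 in
L_e = K·L = 1 × 60.7 = 60.70 in
λ = L_e / r_min = 60.700 / 0.6975 = 87.0

λ ≈ 87.0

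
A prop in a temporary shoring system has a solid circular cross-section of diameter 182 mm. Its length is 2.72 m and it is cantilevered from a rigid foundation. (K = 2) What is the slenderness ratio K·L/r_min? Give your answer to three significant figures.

λ ≈ 120

For a solid circle r = d/4 = 182/4 = 45.50 mm
L_e = K·L = 2 × 2.72 m = 5.440 m = 5440.0 mm
λ = L_e / r_min = 5440.0 / 45.50 = 120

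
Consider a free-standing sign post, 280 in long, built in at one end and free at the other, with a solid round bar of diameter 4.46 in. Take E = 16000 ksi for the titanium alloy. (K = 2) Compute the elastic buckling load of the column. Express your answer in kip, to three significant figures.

I = πd⁴/64 = π×4.46⁴/64 = 19.42 in⁴
Effective length L_e = K·L = 2 × 280 = 560.0 in
P_cr = π²EI / L_e² = π² × 16000×10³ × 19.42 / 560.0² = 9.780×10^3 lb

P_cr ≈ 9.78 kip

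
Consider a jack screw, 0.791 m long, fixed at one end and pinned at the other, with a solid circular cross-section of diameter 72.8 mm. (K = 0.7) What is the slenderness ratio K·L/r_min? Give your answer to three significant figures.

λ ≈ 30.4

I = πd⁴/64 = π×72.8⁴/64 = 1.379×10^6 mm⁴
A = 4.162×10^3 mm²;  r_min = √(I/A) = √(1.379×10^6/4.162×10^3) = 18.20 mm
L_e = K·L = 0.7 × 0.791 m = 0.5537 m = 553.70 mm
λ = L_e / r_min = 553.70 / 18.20 = 30.4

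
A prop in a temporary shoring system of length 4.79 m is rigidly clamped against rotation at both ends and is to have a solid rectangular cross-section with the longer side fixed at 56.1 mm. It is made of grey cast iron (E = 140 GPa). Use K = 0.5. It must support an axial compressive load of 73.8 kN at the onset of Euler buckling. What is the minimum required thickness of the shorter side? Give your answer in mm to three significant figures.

L_e = K·L = 0.5 × 4.79 = 2.395 m
Required I = P_cr·L_e²/(π²E) = 7.380×10^4 × 2.395² / (π² × 1.40×10^11) = 3.064×10^-7 m⁴
I_req = 3.064×10^5 mm⁴
Rectangle, weak axis: I_min = h·b³/12 with h = 56.1 mm fixed  ⇒  b = (12I/h)^(1/3) = 40.3 mm

b ≈ 40.3 mm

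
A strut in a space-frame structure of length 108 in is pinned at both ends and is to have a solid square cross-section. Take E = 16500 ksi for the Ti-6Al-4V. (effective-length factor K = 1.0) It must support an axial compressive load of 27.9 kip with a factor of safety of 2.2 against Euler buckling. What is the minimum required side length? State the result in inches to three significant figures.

a ≈ 2.70 in

Required P_cr = n·P = 2.2 × 27.9 = 61.38 kip
L_e = K·L = 1 × 108 = 108.0 in
Required I = P_cr·L_e²/(π²E) = 6.138×10^4 × 108.0² / (π² × 1.65×10^7) = 4.396 in⁴
Solid square: I = a⁴/12  ⇒  a = (12I)^(1/4) = (12×4.396)^(1/4) = 2.70 in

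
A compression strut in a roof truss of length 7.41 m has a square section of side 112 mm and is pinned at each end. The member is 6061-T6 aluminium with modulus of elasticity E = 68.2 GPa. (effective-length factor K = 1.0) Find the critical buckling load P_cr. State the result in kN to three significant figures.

I = a⁴/12 = 112⁴/12 = 1.311×10^7 mm⁴
I = 1.311×10^7 mm⁴ = 1.311×10^-5 m⁴
Effective length L_e = K·L = 1 × 7.41 = 7.410 m
P_cr = π²EI / L_e² = π² × 68.2×10⁹ × 1.311×10^-5 / 7.410² = 1.607×10^5 N

P_cr ≈ 161 kN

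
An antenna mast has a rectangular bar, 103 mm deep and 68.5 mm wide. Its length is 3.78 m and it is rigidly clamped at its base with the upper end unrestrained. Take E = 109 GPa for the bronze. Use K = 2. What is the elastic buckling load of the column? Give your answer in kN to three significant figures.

P_cr ≈ 51.9 kN

Buckling occurs about the weak axis: I_min = h·b³/12 with b = 68.5 mm (the shorter side).
I_min = 103×68.5³/12 = 2.759×10^6 mm⁴
I = 2.759×10^6 mm⁴ = 2.759×10^-6 m⁴
Effective length L_e = K·L = 2 × 3.78 = 7.560 m
P_cr = π²EI / L_e² = π² × 109×10⁹ × 2.759×10^-6 / 7.560² = 5.193×10^4 N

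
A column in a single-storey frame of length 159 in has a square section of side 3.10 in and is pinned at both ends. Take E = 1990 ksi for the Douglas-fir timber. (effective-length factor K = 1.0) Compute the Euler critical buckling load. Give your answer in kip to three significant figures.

I = a⁴/12 = 3.10⁴/12 = 7.696 in⁴
Effective length L_e = K·L = 1 × 159 = 159.0 in
P_cr = π²EI / L_e² = π² × 1990×10³ × 7.696 / 159.0² = 5.979×10^3 lb

P_cr ≈ 5.98 kip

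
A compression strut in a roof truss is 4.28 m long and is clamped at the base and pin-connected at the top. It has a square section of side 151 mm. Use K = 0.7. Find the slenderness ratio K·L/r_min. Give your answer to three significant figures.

λ ≈ 68.7

For a square r = a/√12 = 151/√12 = 43.59 mm
L_e = K·L = 0.7 × 4.28 m = 2.996 m = 2996.0 mm
λ = L_e / r_min = 2996.0 / 43.59 = 68.7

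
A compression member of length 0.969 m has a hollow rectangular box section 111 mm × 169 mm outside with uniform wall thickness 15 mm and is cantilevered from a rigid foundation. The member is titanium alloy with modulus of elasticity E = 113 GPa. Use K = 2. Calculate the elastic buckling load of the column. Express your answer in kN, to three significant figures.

Inner dimensions: h_i = 169 − 2×15 = 139.0 mm, b_i = 111 − 2×15 = 81.00 mm
Weak-axis I_min = (h_o·b_o³ − h_i·b_i³)/12 with b_o = 111, b_i = 81.00 mm (shorter outer/inner sides).
I_min = (169×111³ − 139.0×81.00³)/12 = 1.310×10^7 mm⁴
I = 1.310×10^7 mm⁴ = 1.310×10^-5 m⁴
Effective length L_e = K·L = 2 × 0.969 = 1.938 m
P_cr = π²EI / L_e² = π² × 113×10⁹ × 1.310×10^-5 / 1.938² = 3.891×10^6 N

P_cr ≈ 3890 kN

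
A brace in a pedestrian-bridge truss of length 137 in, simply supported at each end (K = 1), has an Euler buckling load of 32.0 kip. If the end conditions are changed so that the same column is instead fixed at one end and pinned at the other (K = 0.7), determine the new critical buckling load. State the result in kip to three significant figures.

P_cr ≈ 65.3 kip

P_cr ∝ 1/K², so P_cr,new = P_cr,old × (K_old/K_new)² = 32.0 × (1/0.7)²
= 32.0 × 2.041 = 65.3 kip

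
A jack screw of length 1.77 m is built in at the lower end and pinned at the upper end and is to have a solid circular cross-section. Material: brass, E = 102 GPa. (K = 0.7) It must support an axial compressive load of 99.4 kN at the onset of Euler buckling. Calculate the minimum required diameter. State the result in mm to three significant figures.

d ≈ 41.9 mm

L_e = K·L = 0.7 × 1.77 = 1.239 m
Required I = P_cr·L_e²/(π²E) = 9.940×10^4 × 1.239² / (π² × 1.02×10^11) = 1.516×10^-7 m⁴
I_req = 1.516×10^5 mm⁴
Solid circle: I = πd⁴/64  ⇒  d = (64I/π)^(1/4) = (64×1.516×10^5/π)^(1/4) = 41.9 mm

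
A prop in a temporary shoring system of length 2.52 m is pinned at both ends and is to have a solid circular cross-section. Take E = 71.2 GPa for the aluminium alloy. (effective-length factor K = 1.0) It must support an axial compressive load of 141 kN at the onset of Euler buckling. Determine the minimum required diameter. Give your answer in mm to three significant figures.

d ≈ 71.4 mm

L_e = K·L = 1 × 2.52 = 2.520 m
Required I = P_cr·L_e²/(π²E) = 1.410×10^5 × 2.520² / (π² × 7.12×10^10) = 1.274×10^-6 m⁴
I_req = 1.274×10^6 mm⁴
Solid circle: I = πd⁴/64  ⇒  d = (64I/π)^(1/4) = (64×1.274×10^6/π)^(1/4) = 71.4 mm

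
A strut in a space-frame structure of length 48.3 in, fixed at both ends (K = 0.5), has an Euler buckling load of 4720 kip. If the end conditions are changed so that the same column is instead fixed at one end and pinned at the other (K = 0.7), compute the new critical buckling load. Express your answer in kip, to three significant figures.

P_cr ∝ 1/K², so P_cr,new = P_cr,old × (K_old/K_new)² = 4720 × (0.5/0.7)²
= 4720 × 0.5102 = 2410 kip

P_cr ≈ 2410 kip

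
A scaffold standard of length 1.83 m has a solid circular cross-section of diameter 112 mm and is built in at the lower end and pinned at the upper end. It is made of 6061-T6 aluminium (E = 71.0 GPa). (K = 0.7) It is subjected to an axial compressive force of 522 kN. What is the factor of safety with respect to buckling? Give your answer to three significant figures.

n ≈ 6.32

I = πd⁴/64 = π×112⁴/64 = 7.724×10^6 mm⁴
I = 7.724×10^6 mm⁴ = 7.724×10^-6 m⁴
Effective length L_e = K·L = 0.7 × 1.83 = 1.281 m
P_cr = π²EI / L_e² = π² × 71.0×10⁹ × 7.724×10^-6 / 1.281² = 3.298×10^6 N
Factor of safety n = P_cr / P = 3298.4 / 522 = 6.32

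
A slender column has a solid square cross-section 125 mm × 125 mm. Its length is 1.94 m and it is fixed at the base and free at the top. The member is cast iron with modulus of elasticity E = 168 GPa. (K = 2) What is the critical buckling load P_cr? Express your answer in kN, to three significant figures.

I = a⁴/12 = 125⁴/12 = 2.035×10^7 mm⁴
I = 2.035×10^7 mm⁴ = 2.035×10^-5 m⁴
Effective length L_e = K·L = 2 × 1.94 = 3.880 m
P_cr = π²EI / L_e² = π² × 168×10⁹ × 2.035×10^-5 / 3.880² = 2.241×10^6 N

P_cr ≈ 2240 kN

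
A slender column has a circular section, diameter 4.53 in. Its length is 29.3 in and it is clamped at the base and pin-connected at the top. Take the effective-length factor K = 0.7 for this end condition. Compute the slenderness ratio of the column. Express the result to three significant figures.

For a solid circle r = d/4 = 4.53/4 = 1.132 in
L_e = K·L = 0.7 × 29.3 = 20.51 in
λ = L_e / r_min = 20.510 / 1.132 = 18.1

λ ≈ 18.1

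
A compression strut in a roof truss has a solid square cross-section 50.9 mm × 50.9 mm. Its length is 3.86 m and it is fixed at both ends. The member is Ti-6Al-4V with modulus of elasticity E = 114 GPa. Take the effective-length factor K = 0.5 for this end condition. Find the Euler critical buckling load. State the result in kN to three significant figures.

P_cr ≈ 169 kN

I = a⁴/12 = 50.9⁴/12 = 5.594×10^5 mm⁴
I = 5.594×10^5 mm⁴ = 5.594×10^-7 m⁴
Effective length L_e = K·L = 0.5 × 3.86 = 1.930 m
P_cr = π²EI / L_e² = π² × 114×10⁹ × 5.594×10^-7 / 1.930² = 1.690×10^5 N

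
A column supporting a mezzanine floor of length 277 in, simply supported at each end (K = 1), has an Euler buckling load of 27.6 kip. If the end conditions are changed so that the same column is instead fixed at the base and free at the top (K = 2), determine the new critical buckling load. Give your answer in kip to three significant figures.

P_cr ∝ 1/K², so P_cr,new = P_cr,old × (K_old/K_new)² = 27.6 × (1/2)²
= 27.6 × 0.2500 = 6.90 kip

P_cr ≈ 6.90 kip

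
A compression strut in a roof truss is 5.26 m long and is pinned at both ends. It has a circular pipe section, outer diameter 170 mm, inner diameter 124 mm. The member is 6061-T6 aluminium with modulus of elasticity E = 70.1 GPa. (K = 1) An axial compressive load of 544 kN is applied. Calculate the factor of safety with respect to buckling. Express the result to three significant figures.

d_o = 170 mm, d_i = 124 mm
I = π(d_o⁴ − d_i⁴)/64 = π(170⁴ − 124.0⁴)/64 = 2.939×10^7 mm⁴
I = 2.939×10^7 mm⁴ = 2.939×10^-5 m⁴
Effective length L_e = K·L = 1 × 5.26 = 5.260 m
P_cr = π²EI / L_e² = π² × 70.1×10⁹ × 2.939×10^-5 / 5.260² = 7.350×10^5 N
Factor of safety n = P_cr / P = 735.00 / 544 = 1.35

n ≈ 1.35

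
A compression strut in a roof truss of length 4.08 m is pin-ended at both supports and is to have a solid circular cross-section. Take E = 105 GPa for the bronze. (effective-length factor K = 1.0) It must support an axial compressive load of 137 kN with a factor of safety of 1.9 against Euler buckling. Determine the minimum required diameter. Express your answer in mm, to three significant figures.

Required P_cr = n·P = 1.9 × 137 = 260.3 kN
L_e = K·L = 1 × 4.08 = 4.080 m
Required I = P_cr·L_e²/(π²E) = 2.603×10^5 × 4.080² / (π² × 1.05×10^11) = 4.181×10^-6 m⁴
I_req = 4.181×10^6 mm⁴
Solid circle: I = πd⁴/64  ⇒  d = (64I/π)^(1/4) = (64×4.181×10^6/π)^(1/4) = 96.1 mm

d ≈ 96.1 mm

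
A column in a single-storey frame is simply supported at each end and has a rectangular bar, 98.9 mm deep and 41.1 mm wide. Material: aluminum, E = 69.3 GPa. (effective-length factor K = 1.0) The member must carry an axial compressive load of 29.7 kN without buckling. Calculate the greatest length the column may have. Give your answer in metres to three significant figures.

L_max ≈ 3.63 m

Buckling occurs about the weak axis: I_min = h·b³/12 with b = 41.1 mm (the shorter side).
I_min = 98.9×41.1³/12 = 5.722×10^5 mm⁴
I = 5.722×10^-7 m⁴
At the buckling limit P_cr = P = 2.970×10^4 N
From P_cr = π²EI/(K·L)²:  L = (1/K)·√(π²EI/P_cr) = (1/1)·√(π²×6.93×10^10×5.722×10^-7/2.970×10^4)
L = 3.63 m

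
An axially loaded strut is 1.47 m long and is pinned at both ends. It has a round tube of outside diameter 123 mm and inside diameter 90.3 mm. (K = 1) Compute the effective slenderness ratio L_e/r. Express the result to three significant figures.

d_o = 123 mm, d_i = 90.3 mm
I = π(d_o⁴ − d_i⁴)/64 = π(123⁴ − 90.30⁴)/64 = 7.972×10^6 mm⁴
A = 5.478×10^3 mm²;  r_min = √(I/A) = √(7.972×10^6/5.478×10^3) = 38.15 mm
L_e = K·L = 1 × 1.47 m = 1.470 m = 1470.0 mm
λ = L_e / r_min = 1470.0 / 38.15 = 38.5

λ ≈ 38.5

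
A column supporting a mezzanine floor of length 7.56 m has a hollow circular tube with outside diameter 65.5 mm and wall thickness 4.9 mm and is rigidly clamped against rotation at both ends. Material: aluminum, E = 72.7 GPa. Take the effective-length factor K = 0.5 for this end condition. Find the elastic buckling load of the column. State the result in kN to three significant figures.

P_cr ≈ 21.6 kN

Inner diameter d_i = 65.5 − 2×4.9 = 55.70 mm
I = π(d_o⁴ − d_i⁴)/64 = π(65.5⁴ − 55.70⁴)/64 = 4.310×10^5 mm⁴
I = 4.310×10^5 mm⁴ = 4.310×10^-7 m⁴
Effective length L_e = K·L = 0.5 × 7.56 = 3.780 m
P_cr = π²EI / L_e² = π² × 72.7×10⁹ × 4.310×10^-7 / 3.780² = 2.164×10^4 N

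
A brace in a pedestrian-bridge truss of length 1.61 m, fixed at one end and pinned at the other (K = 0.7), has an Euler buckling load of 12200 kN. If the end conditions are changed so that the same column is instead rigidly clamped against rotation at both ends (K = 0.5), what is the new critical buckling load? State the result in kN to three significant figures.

P_cr ∝ 1/K², so P_cr,new = P_cr,old × (K_old/K_new)² = 12200 × (0.7/0.5)²
= 12200 × 1.960 = 23900 kN

P_cr ≈ 23900 kN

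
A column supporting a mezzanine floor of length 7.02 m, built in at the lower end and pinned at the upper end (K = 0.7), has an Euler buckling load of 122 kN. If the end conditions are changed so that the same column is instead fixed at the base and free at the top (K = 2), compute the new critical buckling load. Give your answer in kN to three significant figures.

P_cr ≈ 14.9 kN

P_cr ∝ 1/K², so P_cr,new = P_cr,old × (K_old/K_new)² = 122 × (0.7/2)²
= 122 × 0.1225 = 14.9 kN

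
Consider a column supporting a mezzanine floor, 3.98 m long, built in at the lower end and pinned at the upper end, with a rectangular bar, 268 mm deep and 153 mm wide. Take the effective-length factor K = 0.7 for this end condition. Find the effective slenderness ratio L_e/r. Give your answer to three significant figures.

Buckling occurs about the weak axis: I_min = h·b³/12 with b = 153 mm (the shorter side).
I_min = 268×153³/12 = 7.999×10^7 mm⁴
A = 4.100×10^4 mm²;  r_min = √(I/A) = √(7.999×10^7/4.100×10^4) = 44.17 mm
L_e = K·L = 0.7 × 3.98 m = 2.786 m = 2786.0 mm
λ = L_e / r_min = 2786.0 / 44.17 = 63.1

λ ≈ 63.1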